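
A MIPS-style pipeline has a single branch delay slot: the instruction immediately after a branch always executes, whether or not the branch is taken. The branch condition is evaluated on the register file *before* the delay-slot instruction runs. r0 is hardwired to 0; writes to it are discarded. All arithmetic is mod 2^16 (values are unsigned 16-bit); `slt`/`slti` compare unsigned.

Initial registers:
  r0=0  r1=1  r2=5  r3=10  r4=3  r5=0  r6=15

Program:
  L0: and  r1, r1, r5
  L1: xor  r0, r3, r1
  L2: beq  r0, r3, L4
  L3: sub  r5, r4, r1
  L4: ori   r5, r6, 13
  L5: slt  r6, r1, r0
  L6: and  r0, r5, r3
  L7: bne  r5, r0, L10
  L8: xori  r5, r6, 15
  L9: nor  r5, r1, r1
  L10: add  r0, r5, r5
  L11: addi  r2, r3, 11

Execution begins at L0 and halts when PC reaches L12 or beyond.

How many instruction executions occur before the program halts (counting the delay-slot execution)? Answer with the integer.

11

  step pc=0: and  r1, r1, r5  regs=(0,0,5,10,3,0,15)
  step pc=1: xor  r0, r3, r1  regs=(0,0,5,10,3,0,15)
  step pc=2: beq  r0, r3, L4  cond=F  regs=(0,0,5,10,3,0,15)
  step pc=3: sub  r5, r4, r1  regs=(0,0,5,10,3,3,15)
  step pc=4: ori   r5, r6, 13  regs=(0,0,5,10,3,15,15)
  step pc=5: slt  r6, r1, r0  regs=(0,0,5,10,3,15,0)
  step pc=6: and  r0, r5, r3  regs=(0,0,5,10,3,15,0)
  step pc=7: bne  r5, r0, L10  cond=T  regs=(0,0,5,10,3,15,0)
  step pc=8: xori  r5, r6, 15  regs=(0,0,5,10,3,15,0)
  step pc=10: add  r0, r5, r5  regs=(0,0,5,10,3,15,0)
  step pc=11: addi  r2, r3, 11  regs=(0,0,21,10,3,15,0)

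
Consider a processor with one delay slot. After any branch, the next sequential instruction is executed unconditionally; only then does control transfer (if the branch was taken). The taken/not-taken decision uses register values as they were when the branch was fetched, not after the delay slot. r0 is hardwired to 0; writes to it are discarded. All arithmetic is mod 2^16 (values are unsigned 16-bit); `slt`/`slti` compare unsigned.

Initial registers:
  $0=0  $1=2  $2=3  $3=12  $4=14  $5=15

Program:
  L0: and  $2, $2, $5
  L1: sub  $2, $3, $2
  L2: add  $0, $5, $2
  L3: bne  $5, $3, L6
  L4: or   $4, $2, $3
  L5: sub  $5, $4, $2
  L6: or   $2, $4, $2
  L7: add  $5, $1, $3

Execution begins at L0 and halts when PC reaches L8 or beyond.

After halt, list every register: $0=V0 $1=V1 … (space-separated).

$0=0 $1=2 $2=13 $3=12 $4=13 $5=14

#0 and  $2, $2, $5 ; 0/2/3/12/14/15
#1 sub  $2, $3, $2 ; 0/2/9/12/14/15
#2 add  $0, $5, $2 ; 0/2/9/12/14/15
#3 bne  $5, $3, L6 ; 0/2/9/12/14/15 ; →target
#4 or   $4, $2, $3 ; 0/2/9/12/13/15
#6 or   $2, $4, $2 ; 0/2/13/12/13/15
#7 add  $5, $1, $3 ; 0/2/13/12/13/14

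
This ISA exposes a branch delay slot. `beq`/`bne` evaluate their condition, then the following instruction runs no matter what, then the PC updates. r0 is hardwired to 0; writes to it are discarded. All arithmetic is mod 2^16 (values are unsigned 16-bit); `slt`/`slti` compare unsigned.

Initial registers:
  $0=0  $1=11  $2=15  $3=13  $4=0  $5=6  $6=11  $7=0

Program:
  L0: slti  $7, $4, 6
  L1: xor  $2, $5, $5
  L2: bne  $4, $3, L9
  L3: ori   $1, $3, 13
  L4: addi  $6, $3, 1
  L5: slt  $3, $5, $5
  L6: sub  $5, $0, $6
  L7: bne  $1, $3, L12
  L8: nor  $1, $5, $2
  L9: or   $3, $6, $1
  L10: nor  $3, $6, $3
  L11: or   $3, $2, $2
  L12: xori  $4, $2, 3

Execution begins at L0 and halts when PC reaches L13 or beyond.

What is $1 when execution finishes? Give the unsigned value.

  step pc=0: slti  $7, $4, 6  regs=(0,11,15,13,0,6,11,1)
  step pc=1: xor  $2, $5, $5  regs=(0,11,0,13,0,6,11,1)
  step pc=2: bne  $4, $3, L9  cond=T  regs=(0,11,0,13,0,6,11,1)
  step pc=3: ori   $1, $3, 13  regs=(0,13,0,13,0,6,11,1)
  step pc=9: or   $3, $6, $1  regs=(0,13,0,15,0,6,11,1)
  step pc=10: nor  $3, $6, $3  regs=(0,13,0,65520,0,6,11,1)
  step pc=11: or   $3, $2, $2  regs=(0,13,0,0,0,6,11,1)
  step pc=12: xori  $4, $2, 3  regs=(0,13,0,0,3,6,11,1)

13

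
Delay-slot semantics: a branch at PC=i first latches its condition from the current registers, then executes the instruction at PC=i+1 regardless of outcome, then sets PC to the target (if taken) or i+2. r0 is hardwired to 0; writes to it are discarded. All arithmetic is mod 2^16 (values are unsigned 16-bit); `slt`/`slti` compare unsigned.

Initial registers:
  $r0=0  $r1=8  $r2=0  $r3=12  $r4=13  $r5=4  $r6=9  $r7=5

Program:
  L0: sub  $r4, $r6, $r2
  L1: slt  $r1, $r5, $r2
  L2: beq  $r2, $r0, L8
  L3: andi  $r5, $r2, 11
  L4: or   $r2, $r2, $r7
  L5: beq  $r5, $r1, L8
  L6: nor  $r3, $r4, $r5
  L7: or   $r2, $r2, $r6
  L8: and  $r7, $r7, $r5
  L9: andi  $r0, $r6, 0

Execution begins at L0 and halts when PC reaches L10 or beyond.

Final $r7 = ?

#0 sub  $r4, $r6, $r2 ; 0/8/0/12/9/4/9/5
#1 slt  $r1, $r5, $r2 ; 0/0/0/12/9/4/9/5
#2 beq  $r2, $r0, L8 ; 0/0/0/12/9/4/9/5 ; →target
#3 andi  $r5, $r2, 11 ; 0/0/0/12/9/0/9/5
#8 and  $r7, $r7, $r5 ; 0/0/0/12/9/0/9/0
#9 andi  $r0, $r6, 0 ; 0/0/0/12/9/0/9/0

0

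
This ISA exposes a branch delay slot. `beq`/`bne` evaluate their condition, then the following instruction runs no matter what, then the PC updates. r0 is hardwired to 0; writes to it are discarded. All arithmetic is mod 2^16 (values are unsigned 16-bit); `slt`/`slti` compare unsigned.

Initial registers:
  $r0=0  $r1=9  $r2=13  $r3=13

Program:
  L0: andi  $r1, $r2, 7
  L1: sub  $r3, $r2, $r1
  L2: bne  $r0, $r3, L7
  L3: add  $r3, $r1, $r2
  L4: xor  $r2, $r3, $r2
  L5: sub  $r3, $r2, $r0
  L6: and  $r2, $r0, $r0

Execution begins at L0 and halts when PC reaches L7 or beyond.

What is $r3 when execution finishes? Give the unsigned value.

18

[0] andi  $r1, $r2, 7  →  {$r0:0, $r1:5, $r2:13, $r3:13}
[1] sub  $r3, $r2, $r1  →  {$r0:0, $r1:5, $r2:13, $r3:8}
[2] bne  $r0, $r3, L7  →  {$r0:0, $r1:5, $r2:13, $r3:8}  ⟨branch taken⟩
[3] add  $r3, $r1, $r2  →  {$r0:0, $r1:5, $r2:13, $r3:18}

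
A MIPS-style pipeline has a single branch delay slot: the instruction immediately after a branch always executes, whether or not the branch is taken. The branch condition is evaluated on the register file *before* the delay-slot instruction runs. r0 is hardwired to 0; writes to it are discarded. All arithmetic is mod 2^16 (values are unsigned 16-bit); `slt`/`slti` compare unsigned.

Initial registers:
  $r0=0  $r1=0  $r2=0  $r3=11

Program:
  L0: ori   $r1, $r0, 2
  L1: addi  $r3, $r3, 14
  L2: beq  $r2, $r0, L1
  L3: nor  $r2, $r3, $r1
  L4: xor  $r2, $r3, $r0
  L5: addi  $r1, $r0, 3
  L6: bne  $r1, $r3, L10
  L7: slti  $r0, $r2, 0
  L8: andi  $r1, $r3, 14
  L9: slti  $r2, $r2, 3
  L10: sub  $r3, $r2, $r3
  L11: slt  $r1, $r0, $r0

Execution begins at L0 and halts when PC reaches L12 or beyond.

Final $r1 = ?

0

[0] ori   $r1, $r0, 2  →  {$r0:0, $r1:2, $r2:0, $r3:11}
[1] addi  $r3, $r3, 14  →  {$r0:0, $r1:2, $r2:0, $r3:25}
[2] beq  $r2, $r0, L1  →  {$r0:0, $r1:2, $r2:0, $r3:25}  ⟨branch taken⟩
[3] nor  $r2, $r3, $r1  →  {$r0:0, $r1:2, $r2:65508, $r3:25}
[1] addi  $r3, $r3, 14  →  {$r0:0, $r1:2, $r2:65508, $r3:39}
[2] beq  $r2, $r0, L1  →  {$r0:0, $r1:2, $r2:65508, $r3:39}  ⟨branch fallthrough⟩
[3] nor  $r2, $r3, $r1  →  {$r0:0, $r1:2, $r2:65496, $r3:39}
[4] xor  $r2, $r3, $r0  →  {$r0:0, $r1:2, $r2:39, $r3:39}
[5] addi  $r1, $r0, 3  →  {$r0:0, $r1:3, $r2:39, $r3:39}
[6] bne  $r1, $r3, L10  →  {$r0:0, $r1:3, $r2:39, $r3:39}  ⟨branch taken⟩
[7] slti  $r0, $r2, 0  →  {$r0:0, $r1:3, $r2:39, $r3:39}
[10] sub  $r3, $r2, $r3  →  {$r0:0, $r1:3, $r2:39, $r3:0}
[11] slt  $r1, $r0, $r0  →  {$r0:0, $r1:0, $r2:39, $r3:0}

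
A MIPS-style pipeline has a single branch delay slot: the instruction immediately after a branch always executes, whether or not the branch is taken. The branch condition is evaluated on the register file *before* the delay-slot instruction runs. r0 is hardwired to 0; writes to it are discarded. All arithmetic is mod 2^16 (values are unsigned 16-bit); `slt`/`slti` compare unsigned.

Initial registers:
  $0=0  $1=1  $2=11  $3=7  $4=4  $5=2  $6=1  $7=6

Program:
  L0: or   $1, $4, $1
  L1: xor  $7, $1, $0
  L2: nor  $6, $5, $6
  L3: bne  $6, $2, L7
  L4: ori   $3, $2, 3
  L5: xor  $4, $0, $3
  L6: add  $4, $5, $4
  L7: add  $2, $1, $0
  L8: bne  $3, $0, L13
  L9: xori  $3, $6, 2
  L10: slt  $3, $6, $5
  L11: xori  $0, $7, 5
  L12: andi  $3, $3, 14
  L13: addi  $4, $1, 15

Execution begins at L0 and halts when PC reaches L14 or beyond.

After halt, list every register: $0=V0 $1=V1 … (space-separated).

[0] or   $1, $4, $1  →  {$0:0, $1:5, $2:11, $3:7, $4:4, $5:2, $6:1, $7:6}
[1] xor  $7, $1, $0  →  {$0:0, $1:5, $2:11, $3:7, $4:4, $5:2, $6:1, $7:5}
[2] nor  $6, $5, $6  →  {$0:0, $1:5, $2:11, $3:7, $4:4, $5:2, $6:65532, $7:5}
[3] bne  $6, $2, L7  →  {$0:0, $1:5, $2:11, $3:7, $4:4, $5:2, $6:65532, $7:5}  ⟨branch taken⟩
[4] ori   $3, $2, 3  →  {$0:0, $1:5, $2:11, $3:11, $4:4, $5:2, $6:65532, $7:5}
[7] add  $2, $1, $0  →  {$0:0, $1:5, $2:5, $3:11, $4:4, $5:2, $6:65532, $7:5}
[8] bne  $3, $0, L13  →  {$0:0, $1:5, $2:5, $3:11, $4:4, $5:2, $6:65532, $7:5}  ⟨branch taken⟩
[9] xori  $3, $6, 2  →  {$0:0, $1:5, $2:5, $3:65534, $4:4, $5:2, $6:65532, $7:5}
[13] addi  $4, $1, 15  →  {$0:0, $1:5, $2:5, $3:65534, $4:20, $5:2, $6:65532, $7:5}

$0=0 $1=5 $2=5 $3=65534 $4=20 $5=2 $6=65532 $7=5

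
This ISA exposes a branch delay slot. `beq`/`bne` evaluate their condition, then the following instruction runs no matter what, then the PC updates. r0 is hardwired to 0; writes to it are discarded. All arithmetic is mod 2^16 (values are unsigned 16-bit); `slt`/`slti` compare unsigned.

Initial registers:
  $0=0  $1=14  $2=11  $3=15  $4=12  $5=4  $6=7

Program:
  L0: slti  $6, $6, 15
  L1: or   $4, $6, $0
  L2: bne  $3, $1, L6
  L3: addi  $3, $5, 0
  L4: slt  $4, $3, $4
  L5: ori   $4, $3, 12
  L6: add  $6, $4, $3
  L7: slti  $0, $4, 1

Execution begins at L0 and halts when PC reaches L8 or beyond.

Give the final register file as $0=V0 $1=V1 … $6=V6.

$0=0 $1=14 $2=11 $3=4 $4=1 $5=4 $6=5

#0 slti  $6, $6, 15 ; 0/14/11/15/12/4/1
#1 or   $4, $6, $0 ; 0/14/11/15/1/4/1
#2 bne  $3, $1, L6 ; 0/14/11/15/1/4/1 ; →target
#3 addi  $3, $5, 0 ; 0/14/11/4/1/4/1
#6 add  $6, $4, $3 ; 0/14/11/4/1/4/5
#7 slti  $0, $4, 1 ; 0/14/11/4/1/4/5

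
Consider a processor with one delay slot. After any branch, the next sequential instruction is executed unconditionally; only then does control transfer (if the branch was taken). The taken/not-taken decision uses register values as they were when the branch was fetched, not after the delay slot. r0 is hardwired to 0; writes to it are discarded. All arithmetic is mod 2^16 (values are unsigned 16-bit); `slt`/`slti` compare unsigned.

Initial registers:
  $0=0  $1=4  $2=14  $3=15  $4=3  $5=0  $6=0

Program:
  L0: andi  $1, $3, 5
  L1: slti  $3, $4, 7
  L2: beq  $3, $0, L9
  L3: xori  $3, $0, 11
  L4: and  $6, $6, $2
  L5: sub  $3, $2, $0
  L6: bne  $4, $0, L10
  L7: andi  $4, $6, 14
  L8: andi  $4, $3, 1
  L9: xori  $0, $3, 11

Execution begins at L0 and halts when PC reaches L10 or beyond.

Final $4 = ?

0

[0] andi  $1, $3, 5  →  {$0:0, $1:5, $2:14, $3:15, $4:3, $5:0, $6:0}
[1] slti  $3, $4, 7  →  {$0:0, $1:5, $2:14, $3:1, $4:3, $5:0, $6:0}
[2] beq  $3, $0, L9  →  {$0:0, $1:5, $2:14, $3:1, $4:3, $5:0, $6:0}  ⟨branch fallthrough⟩
[3] xori  $3, $0, 11  →  {$0:0, $1:5, $2:14, $3:11, $4:3, $5:0, $6:0}
[4] and  $6, $6, $2  →  {$0:0, $1:5, $2:14, $3:11, $4:3, $5:0, $6:0}
[5] sub  $3, $2, $0  →  {$0:0, $1:5, $2:14, $3:14, $4:3, $5:0, $6:0}
[6] bne  $4, $0, L10  →  {$0:0, $1:5, $2:14, $3:14, $4:3, $5:0, $6:0}  ⟨branch taken⟩
[7] andi  $4, $6, 14  →  {$0:0, $1:5, $2:14, $3:14, $4:0, $5:0, $6:0}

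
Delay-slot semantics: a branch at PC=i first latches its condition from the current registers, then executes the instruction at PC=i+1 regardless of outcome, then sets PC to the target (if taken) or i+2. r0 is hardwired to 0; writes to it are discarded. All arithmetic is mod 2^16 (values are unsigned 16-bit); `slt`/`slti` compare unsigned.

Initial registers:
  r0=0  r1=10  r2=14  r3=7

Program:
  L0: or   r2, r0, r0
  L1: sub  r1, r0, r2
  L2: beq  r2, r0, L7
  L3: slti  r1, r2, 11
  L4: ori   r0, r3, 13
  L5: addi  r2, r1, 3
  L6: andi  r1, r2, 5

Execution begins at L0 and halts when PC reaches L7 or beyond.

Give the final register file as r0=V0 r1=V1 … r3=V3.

[0] or   r2, r0, r0  →  {r0:0, r1:10, r2:0, r3:7}
[1] sub  r1, r0, r2  →  {r0:0, r1:0, r2:0, r3:7}
[2] beq  r2, r0, L7  →  {r0:0, r1:0, r2:0, r3:7}  ⟨branch taken⟩
[3] slti  r1, r2, 11  →  {r0:0, r1:1, r2:0, r3:7}

r0=0 r1=1 r2=0 r3=7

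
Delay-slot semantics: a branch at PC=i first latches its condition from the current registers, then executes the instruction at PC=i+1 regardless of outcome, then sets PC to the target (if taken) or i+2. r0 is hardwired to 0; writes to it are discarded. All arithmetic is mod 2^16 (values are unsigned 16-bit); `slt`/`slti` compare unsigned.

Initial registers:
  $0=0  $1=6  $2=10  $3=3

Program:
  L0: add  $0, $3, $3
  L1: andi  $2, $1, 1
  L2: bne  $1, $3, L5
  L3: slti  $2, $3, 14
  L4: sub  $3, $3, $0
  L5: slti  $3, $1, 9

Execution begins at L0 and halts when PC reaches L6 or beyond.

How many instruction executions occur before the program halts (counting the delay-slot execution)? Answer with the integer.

5

#0 add  $0, $3, $3 ; 0/6/10/3
#1 andi  $2, $1, 1 ; 0/6/0/3
#2 bne  $1, $3, L5 ; 0/6/0/3 ; →target
#3 slti  $2, $3, 14 ; 0/6/1/3
#5 slti  $3, $1, 9 ; 0/6/1/1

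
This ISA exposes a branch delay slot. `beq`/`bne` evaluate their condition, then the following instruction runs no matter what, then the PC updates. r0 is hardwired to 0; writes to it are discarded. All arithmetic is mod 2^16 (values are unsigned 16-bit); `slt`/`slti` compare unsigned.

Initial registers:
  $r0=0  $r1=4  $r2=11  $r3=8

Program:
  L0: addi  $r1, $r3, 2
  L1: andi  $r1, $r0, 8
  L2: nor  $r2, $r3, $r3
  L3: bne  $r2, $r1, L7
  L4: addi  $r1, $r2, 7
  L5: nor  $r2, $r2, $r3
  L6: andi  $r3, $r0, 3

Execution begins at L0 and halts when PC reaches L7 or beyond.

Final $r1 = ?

65534

#0 addi  $r1, $r3, 2 ; 0/10/11/8
#1 andi  $r1, $r0, 8 ; 0/0/11/8
#2 nor  $r2, $r3, $r3 ; 0/0/65527/8
#3 bne  $r2, $r1, L7 ; 0/0/65527/8 ; →target
#4 addi  $r1, $r2, 7 ; 0/65534/65527/8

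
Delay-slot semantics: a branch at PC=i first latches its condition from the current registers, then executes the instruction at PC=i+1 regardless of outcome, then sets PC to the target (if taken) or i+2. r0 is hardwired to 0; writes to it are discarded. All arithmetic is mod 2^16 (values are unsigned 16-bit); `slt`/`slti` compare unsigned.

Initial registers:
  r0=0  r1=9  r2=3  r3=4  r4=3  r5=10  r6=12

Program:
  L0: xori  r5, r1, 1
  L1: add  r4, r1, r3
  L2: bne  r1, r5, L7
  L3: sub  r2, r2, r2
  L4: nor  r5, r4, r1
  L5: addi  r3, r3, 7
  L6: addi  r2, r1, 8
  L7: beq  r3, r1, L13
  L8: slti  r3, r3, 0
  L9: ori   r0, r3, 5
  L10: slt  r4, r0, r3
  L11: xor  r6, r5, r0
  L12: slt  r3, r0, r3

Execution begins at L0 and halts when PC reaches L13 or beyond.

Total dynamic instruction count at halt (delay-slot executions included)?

10

  step pc=0: xori  r5, r1, 1  regs=(0,9,3,4,3,8,12)
  step pc=1: add  r4, r1, r3  regs=(0,9,3,4,13,8,12)
  step pc=2: bne  r1, r5, L7  cond=T  regs=(0,9,3,4,13,8,12)
  step pc=3: sub  r2, r2, r2  regs=(0,9,0,4,13,8,12)
  step pc=7: beq  r3, r1, L13  cond=F  regs=(0,9,0,4,13,8,12)
  step pc=8: slti  r3, r3, 0  regs=(0,9,0,0,13,8,12)
  step pc=9: ori   r0, r3, 5  regs=(0,9,0,0,13,8,12)
  step pc=10: slt  r4, r0, r3  regs=(0,9,0,0,0,8,12)
  step pc=11: xor  r6, r5, r0  regs=(0,9,0,0,0,8,8)
  step pc=12: slt  r3, r0, r3  regs=(0,9,0,0,0,8,8)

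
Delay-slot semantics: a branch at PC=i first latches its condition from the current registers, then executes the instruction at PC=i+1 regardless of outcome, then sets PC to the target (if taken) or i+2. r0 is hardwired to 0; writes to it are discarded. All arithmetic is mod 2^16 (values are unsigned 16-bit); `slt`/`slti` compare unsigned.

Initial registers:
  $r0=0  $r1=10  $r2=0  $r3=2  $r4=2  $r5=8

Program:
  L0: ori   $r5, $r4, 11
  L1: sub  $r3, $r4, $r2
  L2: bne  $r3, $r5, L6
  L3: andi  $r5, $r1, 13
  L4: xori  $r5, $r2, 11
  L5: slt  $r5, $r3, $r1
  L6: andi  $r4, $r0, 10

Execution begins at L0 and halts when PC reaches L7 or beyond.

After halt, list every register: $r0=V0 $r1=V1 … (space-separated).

$r0=0 $r1=10 $r2=0 $r3=2 $r4=0 $r5=8

  step pc=0: ori   $r5, $r4, 11  regs=(0,10,0,2,2,11)
  step pc=1: sub  $r3, $r4, $r2  regs=(0,10,0,2,2,11)
  step pc=2: bne  $r3, $r5, L6  cond=T  regs=(0,10,0,2,2,11)
  step pc=3: andi  $r5, $r1, 13  regs=(0,10,0,2,2,8)
  step pc=6: andi  $r4, $r0, 10  regs=(0,10,0,2,0,8)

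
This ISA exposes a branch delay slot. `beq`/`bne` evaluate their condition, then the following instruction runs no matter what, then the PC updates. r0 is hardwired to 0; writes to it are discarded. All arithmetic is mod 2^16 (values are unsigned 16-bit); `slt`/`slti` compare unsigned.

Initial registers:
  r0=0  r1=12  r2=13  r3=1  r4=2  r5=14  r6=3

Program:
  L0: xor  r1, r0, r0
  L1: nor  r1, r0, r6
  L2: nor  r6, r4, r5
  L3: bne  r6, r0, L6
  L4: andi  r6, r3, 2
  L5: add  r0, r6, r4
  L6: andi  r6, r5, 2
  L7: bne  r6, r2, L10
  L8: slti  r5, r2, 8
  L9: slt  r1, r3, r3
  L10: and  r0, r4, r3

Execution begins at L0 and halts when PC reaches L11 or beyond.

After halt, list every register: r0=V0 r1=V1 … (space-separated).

  step pc=0: xor  r1, r0, r0  regs=(0,0,13,1,2,14,3)
  step pc=1: nor  r1, r0, r6  regs=(0,65532,13,1,2,14,3)
  step pc=2: nor  r6, r4, r5  regs=(0,65532,13,1,2,14,65521)
  step pc=3: bne  r6, r0, L6  cond=T  regs=(0,65532,13,1,2,14,65521)
  step pc=4: andi  r6, r3, 2  regs=(0,65532,13,1,2,14,0)
  step pc=6: andi  r6, r5, 2  regs=(0,65532,13,1,2,14,2)
  step pc=7: bne  r6, r2, L10  cond=T  regs=(0,65532,13,1,2,14,2)
  step pc=8: slti  r5, r2, 8  regs=(0,65532,13,1,2,0,2)
  step pc=10: and  r0, r4, r3  regs=(0,65532,13,1,2,0,2)

r0=0 r1=65532 r2=13 r3=1 r4=2 r5=0 r6=2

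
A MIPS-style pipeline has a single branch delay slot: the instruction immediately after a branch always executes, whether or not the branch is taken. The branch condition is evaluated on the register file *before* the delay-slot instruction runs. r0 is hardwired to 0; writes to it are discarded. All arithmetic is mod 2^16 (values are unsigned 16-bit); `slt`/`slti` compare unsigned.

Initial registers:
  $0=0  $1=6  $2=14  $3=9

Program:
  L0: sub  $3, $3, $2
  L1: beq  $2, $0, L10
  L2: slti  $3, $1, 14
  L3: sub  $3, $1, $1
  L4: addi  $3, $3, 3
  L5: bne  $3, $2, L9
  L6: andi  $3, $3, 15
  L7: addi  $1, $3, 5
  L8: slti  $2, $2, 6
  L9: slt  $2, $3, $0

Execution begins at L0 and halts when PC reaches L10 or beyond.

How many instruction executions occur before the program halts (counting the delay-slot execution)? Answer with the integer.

8

[0] sub  $3, $3, $2  →  {$0:0, $1:6, $2:14, $3:65531}
[1] beq  $2, $0, L10  →  {$0:0, $1:6, $2:14, $3:65531}  ⟨branch fallthrough⟩
[2] slti  $3, $1, 14  →  {$0:0, $1:6, $2:14, $3:1}
[3] sub  $3, $1, $1  →  {$0:0, $1:6, $2:14, $3:0}
[4] addi  $3, $3, 3  →  {$0:0, $1:6, $2:14, $3:3}
[5] bne  $3, $2, L9  →  {$0:0, $1:6, $2:14, $3:3}  ⟨branch taken⟩
[6] andi  $3, $3, 15  →  {$0:0, $1:6, $2:14, $3:3}
[9] slt  $2, $3, $0  →  {$0:0, $1:6, $2:0, $3:3}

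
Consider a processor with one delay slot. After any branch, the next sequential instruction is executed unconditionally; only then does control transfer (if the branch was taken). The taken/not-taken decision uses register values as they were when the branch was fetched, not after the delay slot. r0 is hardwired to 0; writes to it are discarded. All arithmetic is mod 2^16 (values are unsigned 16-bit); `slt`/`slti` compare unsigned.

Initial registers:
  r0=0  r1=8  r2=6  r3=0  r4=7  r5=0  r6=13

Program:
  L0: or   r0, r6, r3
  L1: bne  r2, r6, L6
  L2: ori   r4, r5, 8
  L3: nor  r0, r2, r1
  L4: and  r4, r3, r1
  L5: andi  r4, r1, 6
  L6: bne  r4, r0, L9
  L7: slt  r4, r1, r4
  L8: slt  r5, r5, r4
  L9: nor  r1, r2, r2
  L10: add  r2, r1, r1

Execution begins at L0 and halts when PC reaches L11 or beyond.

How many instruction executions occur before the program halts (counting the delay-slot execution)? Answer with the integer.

7

  step pc=0: or   r0, r6, r3  regs=(0,8,6,0,7,0,13)
  step pc=1: bne  r2, r6, L6  cond=T  regs=(0,8,6,0,7,0,13)
  step pc=2: ori   r4, r5, 8  regs=(0,8,6,0,8,0,13)
  step pc=6: bne  r4, r0, L9  cond=T  regs=(0,8,6,0,8,0,13)
  step pc=7: slt  r4, r1, r4  regs=(0,8,6,0,0,0,13)
  step pc=9: nor  r1, r2, r2  regs=(0,65529,6,0,0,0,13)
  step pc=10: add  r2, r1, r1  regs=(0,65529,65522,0,0,0,13)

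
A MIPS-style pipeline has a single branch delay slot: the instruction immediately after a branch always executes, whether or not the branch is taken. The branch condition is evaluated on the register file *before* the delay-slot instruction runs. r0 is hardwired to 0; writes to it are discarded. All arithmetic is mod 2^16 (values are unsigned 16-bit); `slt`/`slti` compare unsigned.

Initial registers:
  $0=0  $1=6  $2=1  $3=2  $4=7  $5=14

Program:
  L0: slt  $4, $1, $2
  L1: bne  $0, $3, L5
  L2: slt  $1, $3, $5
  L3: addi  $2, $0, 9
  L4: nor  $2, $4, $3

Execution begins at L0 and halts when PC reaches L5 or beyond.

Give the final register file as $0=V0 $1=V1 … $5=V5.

$0=0 $1=1 $2=1 $3=2 $4=0 $5=14

PC=0  slt  $4, $1, $2        | $0=0 $1=6 $2=1 $3=2 $4=0 $5=14
PC=1  bne  $0, $3, L5        | $0=0 $1=6 $2=1 $3=2 $4=0 $5=14  [TAKEN]
PC=2  slt  $1, $3, $5        | $0=0 $1=1 $2=1 $3=2 $4=0 $5=14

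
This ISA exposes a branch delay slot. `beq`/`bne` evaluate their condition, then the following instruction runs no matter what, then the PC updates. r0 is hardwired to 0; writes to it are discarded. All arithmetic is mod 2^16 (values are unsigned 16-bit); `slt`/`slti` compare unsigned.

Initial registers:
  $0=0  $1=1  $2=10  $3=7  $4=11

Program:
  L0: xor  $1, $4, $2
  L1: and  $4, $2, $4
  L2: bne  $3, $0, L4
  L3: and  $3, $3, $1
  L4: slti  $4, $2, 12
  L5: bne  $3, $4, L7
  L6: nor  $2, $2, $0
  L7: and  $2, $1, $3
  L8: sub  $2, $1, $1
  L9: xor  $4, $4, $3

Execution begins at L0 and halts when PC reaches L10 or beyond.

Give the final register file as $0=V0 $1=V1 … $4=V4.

  step pc=0: xor  $1, $4, $2  regs=(0,1,10,7,11)
  step pc=1: and  $4, $2, $4  regs=(0,1,10,7,10)
  step pc=2: bne  $3, $0, L4  cond=T  regs=(0,1,10,7,10)
  step pc=3: and  $3, $3, $1  regs=(0,1,10,1,10)
  step pc=4: slti  $4, $2, 12  regs=(0,1,10,1,1)
  step pc=5: bne  $3, $4, L7  cond=F  regs=(0,1,10,1,1)
  step pc=6: nor  $2, $2, $0  regs=(0,1,65525,1,1)
  step pc=7: and  $2, $1, $3  regs=(0,1,1,1,1)
  step pc=8: sub  $2, $1, $1  regs=(0,1,0,1,1)
  step pc=9: xor  $4, $4, $3  regs=(0,1,0,1,0)

$0=0 $1=1 $2=0 $3=1 $4=0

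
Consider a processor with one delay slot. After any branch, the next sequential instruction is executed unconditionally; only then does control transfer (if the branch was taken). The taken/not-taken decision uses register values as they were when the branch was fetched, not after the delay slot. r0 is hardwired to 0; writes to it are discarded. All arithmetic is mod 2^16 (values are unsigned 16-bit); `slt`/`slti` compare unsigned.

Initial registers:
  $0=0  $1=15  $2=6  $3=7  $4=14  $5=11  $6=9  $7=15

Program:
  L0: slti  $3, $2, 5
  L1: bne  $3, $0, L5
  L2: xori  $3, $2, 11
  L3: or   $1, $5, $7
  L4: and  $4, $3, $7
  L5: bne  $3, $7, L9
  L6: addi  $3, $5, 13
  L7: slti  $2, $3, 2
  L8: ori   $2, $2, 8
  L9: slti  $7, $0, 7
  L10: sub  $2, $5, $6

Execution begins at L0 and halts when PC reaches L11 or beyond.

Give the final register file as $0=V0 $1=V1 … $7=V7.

  step pc=0: slti  $3, $2, 5  regs=(0,15,6,0,14,11,9,15)
  step pc=1: bne  $3, $0, L5  cond=F  regs=(0,15,6,0,14,11,9,15)
  step pc=2: xori  $3, $2, 11  regs=(0,15,6,13,14,11,9,15)
  step pc=3: or   $1, $5, $7  regs=(0,15,6,13,14,11,9,15)
  step pc=4: and  $4, $3, $7  regs=(0,15,6,13,13,11,9,15)
  step pc=5: bne  $3, $7, L9  cond=T  regs=(0,15,6,13,13,11,9,15)
  step pc=6: addi  $3, $5, 13  regs=(0,15,6,24,13,11,9,15)
  step pc=9: slti  $7, $0, 7  regs=(0,15,6,24,13,11,9,1)
  step pc=10: sub  $2, $5, $6  regs=(0,15,2,24,13,11,9,1)

$0=0 $1=15 $2=2 $3=24 $4=13 $5=11 $6=9 $7=1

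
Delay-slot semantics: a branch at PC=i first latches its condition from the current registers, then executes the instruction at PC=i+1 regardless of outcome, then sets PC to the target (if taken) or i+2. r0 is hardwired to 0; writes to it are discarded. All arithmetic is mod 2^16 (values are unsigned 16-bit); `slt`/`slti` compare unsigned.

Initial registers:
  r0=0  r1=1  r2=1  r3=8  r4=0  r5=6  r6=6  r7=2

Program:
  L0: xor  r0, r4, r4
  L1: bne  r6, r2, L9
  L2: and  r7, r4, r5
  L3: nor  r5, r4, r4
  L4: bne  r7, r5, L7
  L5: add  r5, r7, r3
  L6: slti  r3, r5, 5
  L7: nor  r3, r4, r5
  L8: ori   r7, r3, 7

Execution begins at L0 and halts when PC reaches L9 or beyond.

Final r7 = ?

0

[0] xor  r0, r4, r4  →  {r0:0, r1:1, r2:1, r3:8, r4:0, r5:6, r6:6, r7:2}
[1] bne  r6, r2, L9  →  {r0:0, r1:1, r2:1, r3:8, r4:0, r5:6, r6:6, r7:2}  ⟨branch taken⟩
[2] and  r7, r4, r5  →  {r0:0, r1:1, r2:1, r3:8, r4:0, r5:6, r6:6, r7:0}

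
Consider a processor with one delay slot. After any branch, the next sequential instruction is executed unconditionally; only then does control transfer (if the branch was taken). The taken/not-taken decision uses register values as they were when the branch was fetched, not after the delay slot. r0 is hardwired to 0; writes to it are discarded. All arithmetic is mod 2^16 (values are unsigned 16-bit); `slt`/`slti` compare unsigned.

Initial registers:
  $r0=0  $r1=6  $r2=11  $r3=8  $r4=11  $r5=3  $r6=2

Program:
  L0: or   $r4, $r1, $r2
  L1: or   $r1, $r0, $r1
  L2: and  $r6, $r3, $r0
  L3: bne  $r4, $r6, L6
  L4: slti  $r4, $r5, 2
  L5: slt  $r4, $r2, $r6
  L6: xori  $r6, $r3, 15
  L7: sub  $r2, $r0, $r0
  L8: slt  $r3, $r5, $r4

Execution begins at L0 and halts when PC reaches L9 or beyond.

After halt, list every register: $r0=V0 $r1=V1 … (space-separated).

$r0=0 $r1=6 $r2=0 $r3=0 $r4=0 $r5=3 $r6=7

#0 or   $r4, $r1, $r2 ; 0/6/11/8/15/3/2
#1 or   $r1, $r0, $r1 ; 0/6/11/8/15/3/2
#2 and  $r6, $r3, $r0 ; 0/6/11/8/15/3/0
#3 bne  $r4, $r6, L6 ; 0/6/11/8/15/3/0 ; →target
#4 slti  $r4, $r5, 2 ; 0/6/11/8/0/3/0
#6 xori  $r6, $r3, 15 ; 0/6/11/8/0/3/7
#7 sub  $r2, $r0, $r0 ; 0/6/0/8/0/3/7
#8 slt  $r3, $r5, $r4 ; 0/6/0/0/0/3/7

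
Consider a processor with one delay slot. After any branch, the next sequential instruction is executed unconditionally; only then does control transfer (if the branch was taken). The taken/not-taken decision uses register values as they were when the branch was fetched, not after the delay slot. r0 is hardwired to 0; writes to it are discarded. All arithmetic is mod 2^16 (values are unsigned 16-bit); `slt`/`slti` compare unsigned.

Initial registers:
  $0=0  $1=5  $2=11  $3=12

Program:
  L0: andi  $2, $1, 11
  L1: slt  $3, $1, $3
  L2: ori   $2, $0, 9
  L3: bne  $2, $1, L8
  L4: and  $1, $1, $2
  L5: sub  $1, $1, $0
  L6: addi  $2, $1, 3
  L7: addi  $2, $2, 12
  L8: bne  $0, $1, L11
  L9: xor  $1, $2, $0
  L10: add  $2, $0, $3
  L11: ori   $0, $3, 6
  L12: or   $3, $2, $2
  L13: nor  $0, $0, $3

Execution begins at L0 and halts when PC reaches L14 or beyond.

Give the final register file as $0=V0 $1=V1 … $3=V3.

$0=0 $1=9 $2=9 $3=9

[0] andi  $2, $1, 11  →  {$0:0, $1:5, $2:1, $3:12}
[1] slt  $3, $1, $3  →  {$0:0, $1:5, $2:1, $3:1}
[2] ori   $2, $0, 9  →  {$0:0, $1:5, $2:9, $3:1}
[3] bne  $2, $1, L8  →  {$0:0, $1:5, $2:9, $3:1}  ⟨branch taken⟩
[4] and  $1, $1, $2  →  {$0:0, $1:1, $2:9, $3:1}
[8] bne  $0, $1, L11  →  {$0:0, $1:1, $2:9, $3:1}  ⟨branch taken⟩
[9] xor  $1, $2, $0  →  {$0:0, $1:9, $2:9, $3:1}
[11] ori   $0, $3, 6  →  {$0:0, $1:9, $2:9, $3:1}
[12] or   $3, $2, $2  →  {$0:0, $1:9, $2:9, $3:9}
[13] nor  $0, $0, $3  →  {$0:0, $1:9, $2:9, $3:9}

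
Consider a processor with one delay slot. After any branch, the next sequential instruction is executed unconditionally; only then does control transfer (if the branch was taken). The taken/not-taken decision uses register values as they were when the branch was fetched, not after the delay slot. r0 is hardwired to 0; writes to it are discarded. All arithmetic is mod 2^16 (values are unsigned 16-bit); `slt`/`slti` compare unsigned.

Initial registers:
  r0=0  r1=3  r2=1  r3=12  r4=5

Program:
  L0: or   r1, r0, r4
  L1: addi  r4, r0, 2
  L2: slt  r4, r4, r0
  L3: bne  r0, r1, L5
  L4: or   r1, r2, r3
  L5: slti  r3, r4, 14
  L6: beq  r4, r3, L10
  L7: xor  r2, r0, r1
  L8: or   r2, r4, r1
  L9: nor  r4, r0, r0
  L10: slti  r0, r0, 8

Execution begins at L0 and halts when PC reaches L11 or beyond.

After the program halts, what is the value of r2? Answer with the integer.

13

  step pc=0: or   r1, r0, r4  regs=(0,5,1,12,5)
  step pc=1: addi  r4, r0, 2  regs=(0,5,1,12,2)
  step pc=2: slt  r4, r4, r0  regs=(0,5,1,12,0)
  step pc=3: bne  r0, r1, L5  cond=T  regs=(0,5,1,12,0)
  step pc=4: or   r1, r2, r3  regs=(0,13,1,12,0)
  step pc=5: slti  r3, r4, 14  regs=(0,13,1,1,0)
  step pc=6: beq  r4, r3, L10  cond=F  regs=(0,13,1,1,0)
  step pc=7: xor  r2, r0, r1  regs=(0,13,13,1,0)
  step pc=8: or   r2, r4, r1  regs=(0,13,13,1,0)
  step pc=9: nor  r4, r0, r0  regs=(0,13,13,1,65535)
  step pc=10: slti  r0, r0, 8  regs=(0,13,13,1,65535)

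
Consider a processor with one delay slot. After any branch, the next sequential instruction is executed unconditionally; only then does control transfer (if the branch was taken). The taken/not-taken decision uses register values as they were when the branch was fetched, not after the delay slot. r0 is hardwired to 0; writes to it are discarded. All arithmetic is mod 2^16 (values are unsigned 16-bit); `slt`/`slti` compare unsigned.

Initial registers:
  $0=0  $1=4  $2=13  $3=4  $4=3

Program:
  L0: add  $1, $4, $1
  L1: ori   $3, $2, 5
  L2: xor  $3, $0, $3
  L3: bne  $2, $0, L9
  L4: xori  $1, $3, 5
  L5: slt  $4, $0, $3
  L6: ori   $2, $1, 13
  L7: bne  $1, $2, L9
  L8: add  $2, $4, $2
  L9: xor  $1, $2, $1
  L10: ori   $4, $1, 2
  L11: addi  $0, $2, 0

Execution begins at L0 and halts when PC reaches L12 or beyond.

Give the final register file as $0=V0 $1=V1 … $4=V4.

[0] add  $1, $4, $1  →  {$0:0, $1:7, $2:13, $3:4, $4:3}
[1] ori   $3, $2, 5  →  {$0:0, $1:7, $2:13, $3:13, $4:3}
[2] xor  $3, $0, $3  →  {$0:0, $1:7, $2:13, $3:13, $4:3}
[3] bne  $2, $0, L9  →  {$0:0, $1:7, $2:13, $3:13, $4:3}  ⟨branch taken⟩
[4] xori  $1, $3, 5  →  {$0:0, $1:8, $2:13, $3:13, $4:3}
[9] xor  $1, $2, $1  →  {$0:0, $1:5, $2:13, $3:13, $4:3}
[10] ori   $4, $1, 2  →  {$0:0, $1:5, $2:13, $3:13, $4:7}
[11] addi  $0, $2, 0  →  {$0:0, $1:5, $2:13, $3:13, $4:7}

$0=0 $1=5 $2=13 $3=13 $4=7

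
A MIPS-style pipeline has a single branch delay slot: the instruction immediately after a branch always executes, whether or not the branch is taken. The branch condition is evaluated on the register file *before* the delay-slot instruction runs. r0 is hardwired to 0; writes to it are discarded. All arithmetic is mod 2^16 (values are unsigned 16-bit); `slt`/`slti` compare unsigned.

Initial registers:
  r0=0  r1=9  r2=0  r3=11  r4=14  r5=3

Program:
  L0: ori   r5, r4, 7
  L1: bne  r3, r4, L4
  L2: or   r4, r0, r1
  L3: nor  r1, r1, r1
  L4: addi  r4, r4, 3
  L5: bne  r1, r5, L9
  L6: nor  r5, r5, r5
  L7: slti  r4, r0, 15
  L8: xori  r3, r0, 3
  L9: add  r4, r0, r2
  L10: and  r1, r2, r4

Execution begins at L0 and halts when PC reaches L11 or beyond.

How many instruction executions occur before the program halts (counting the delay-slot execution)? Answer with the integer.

  step pc=0: ori   r5, r4, 7  regs=(0,9,0,11,14,15)
  step pc=1: bne  r3, r4, L4  cond=T  regs=(0,9,0,11,14,15)
  step pc=2: or   r4, r0, r1  regs=(0,9,0,11,9,15)
  step pc=4: addi  r4, r4, 3  regs=(0,9,0,11,12,15)
  step pc=5: bne  r1, r5, L9  cond=T  regs=(0,9,0,11,12,15)
  step pc=6: nor  r5, r5, r5  regs=(0,9,0,11,12,65520)
  step pc=9: add  r4, r0, r2  regs=(0,9,0,11,0,65520)
  step pc=10: and  r1, r2, r4  regs=(0,0,0,11,0,65520)

8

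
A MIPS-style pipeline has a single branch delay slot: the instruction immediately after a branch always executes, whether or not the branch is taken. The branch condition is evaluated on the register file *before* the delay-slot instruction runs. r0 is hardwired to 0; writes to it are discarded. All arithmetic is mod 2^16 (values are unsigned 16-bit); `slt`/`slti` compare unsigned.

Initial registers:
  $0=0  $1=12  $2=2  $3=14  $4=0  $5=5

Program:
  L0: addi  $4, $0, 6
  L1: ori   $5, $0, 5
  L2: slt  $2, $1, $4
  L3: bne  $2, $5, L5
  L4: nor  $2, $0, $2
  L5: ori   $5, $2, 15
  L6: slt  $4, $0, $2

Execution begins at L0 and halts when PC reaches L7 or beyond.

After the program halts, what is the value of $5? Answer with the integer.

65535

#0 addi  $4, $0, 6 ; 0/12/2/14/6/5
#1 ori   $5, $0, 5 ; 0/12/2/14/6/5
#2 slt  $2, $1, $4 ; 0/12/0/14/6/5
#3 bne  $2, $5, L5 ; 0/12/0/14/6/5 ; →target
#4 nor  $2, $0, $2 ; 0/12/65535/14/6/5
#5 ori   $5, $2, 15 ; 0/12/65535/14/6/65535
#6 slt  $4, $0, $2 ; 0/12/65535/14/1/65535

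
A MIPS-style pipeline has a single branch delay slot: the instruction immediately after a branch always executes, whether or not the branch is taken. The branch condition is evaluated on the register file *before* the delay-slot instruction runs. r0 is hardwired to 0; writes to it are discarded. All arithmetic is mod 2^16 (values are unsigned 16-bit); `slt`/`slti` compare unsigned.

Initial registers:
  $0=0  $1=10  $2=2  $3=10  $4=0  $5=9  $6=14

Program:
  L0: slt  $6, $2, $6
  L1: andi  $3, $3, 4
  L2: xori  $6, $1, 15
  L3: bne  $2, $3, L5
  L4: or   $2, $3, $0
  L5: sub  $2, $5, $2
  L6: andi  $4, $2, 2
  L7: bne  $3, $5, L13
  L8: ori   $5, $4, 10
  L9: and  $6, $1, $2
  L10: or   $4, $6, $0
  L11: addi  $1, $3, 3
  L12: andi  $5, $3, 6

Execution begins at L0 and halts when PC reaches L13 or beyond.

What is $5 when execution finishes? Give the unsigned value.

10

  step pc=0: slt  $6, $2, $6  regs=(0,10,2,10,0,9,1)
  step pc=1: andi  $3, $3, 4  regs=(0,10,2,0,0,9,1)
  step pc=2: xori  $6, $1, 15  regs=(0,10,2,0,0,9,5)
  step pc=3: bne  $2, $3, L5  cond=T  regs=(0,10,2,0,0,9,5)
  step pc=4: or   $2, $3, $0  regs=(0,10,0,0,0,9,5)
  step pc=5: sub  $2, $5, $2  regs=(0,10,9,0,0,9,5)
  step pc=6: andi  $4, $2, 2  regs=(0,10,9,0,0,9,5)
  step pc=7: bne  $3, $5, L13  cond=T  regs=(0,10,9,0,0,9,5)
  step pc=8: ori   $5, $4, 10  regs=(0,10,9,0,0,10,5)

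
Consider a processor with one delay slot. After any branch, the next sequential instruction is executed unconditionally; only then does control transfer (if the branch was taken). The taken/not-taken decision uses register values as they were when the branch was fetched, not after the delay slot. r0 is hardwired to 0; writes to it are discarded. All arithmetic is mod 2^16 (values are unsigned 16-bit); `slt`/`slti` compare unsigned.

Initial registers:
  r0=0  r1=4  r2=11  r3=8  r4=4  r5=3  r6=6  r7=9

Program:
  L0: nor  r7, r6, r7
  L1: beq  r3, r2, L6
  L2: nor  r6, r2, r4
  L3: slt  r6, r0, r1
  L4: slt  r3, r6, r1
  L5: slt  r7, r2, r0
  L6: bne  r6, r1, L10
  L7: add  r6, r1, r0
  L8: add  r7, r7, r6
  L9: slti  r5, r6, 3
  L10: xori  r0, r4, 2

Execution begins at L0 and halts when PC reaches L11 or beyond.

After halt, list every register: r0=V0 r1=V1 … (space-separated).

  step pc=0: nor  r7, r6, r7  regs=(0,4,11,8,4,3,6,65520)
  step pc=1: beq  r3, r2, L6  cond=F  regs=(0,4,11,8,4,3,6,65520)
  step pc=2: nor  r6, r2, r4  regs=(0,4,11,8,4,3,65520,65520)
  step pc=3: slt  r6, r0, r1  regs=(0,4,11,8,4,3,1,65520)
  step pc=4: slt  r3, r6, r1  regs=(0,4,11,1,4,3,1,65520)
  step pc=5: slt  r7, r2, r0  regs=(0,4,11,1,4,3,1,0)
  step pc=6: bne  r6, r1, L10  cond=T  regs=(0,4,11,1,4,3,1,0)
  step pc=7: add  r6, r1, r0  regs=(0,4,11,1,4,3,4,0)
  step pc=10: xori  r0, r4, 2  regs=(0,4,11,1,4,3,4,0)

r0=0 r1=4 r2=11 r3=1 r4=4 r5=3 r6=4 r7=0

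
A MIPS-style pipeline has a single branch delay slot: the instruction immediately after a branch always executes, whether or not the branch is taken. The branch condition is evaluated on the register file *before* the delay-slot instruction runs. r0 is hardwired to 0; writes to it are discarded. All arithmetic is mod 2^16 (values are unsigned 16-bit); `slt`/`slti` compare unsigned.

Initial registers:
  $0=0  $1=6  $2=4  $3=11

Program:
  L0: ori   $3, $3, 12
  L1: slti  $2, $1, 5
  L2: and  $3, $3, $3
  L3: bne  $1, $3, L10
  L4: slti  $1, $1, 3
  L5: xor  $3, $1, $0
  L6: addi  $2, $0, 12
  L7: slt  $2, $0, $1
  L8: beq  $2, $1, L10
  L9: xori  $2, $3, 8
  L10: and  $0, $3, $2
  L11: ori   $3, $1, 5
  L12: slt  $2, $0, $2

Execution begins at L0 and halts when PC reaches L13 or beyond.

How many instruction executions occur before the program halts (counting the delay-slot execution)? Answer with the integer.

  step pc=0: ori   $3, $3, 12  regs=(0,6,4,15)
  step pc=1: slti  $2, $1, 5  regs=(0,6,0,15)
  step pc=2: and  $3, $3, $3  regs=(0,6,0,15)
  step pc=3: bne  $1, $3, L10  cond=T  regs=(0,6,0,15)
  step pc=4: slti  $1, $1, 3  regs=(0,0,0,15)
  step pc=10: and  $0, $3, $2  regs=(0,0,0,15)
  step pc=11: ori   $3, $1, 5  regs=(0,0,0,5)
  step pc=12: slt  $2, $0, $2  regs=(0,0,0,5)

8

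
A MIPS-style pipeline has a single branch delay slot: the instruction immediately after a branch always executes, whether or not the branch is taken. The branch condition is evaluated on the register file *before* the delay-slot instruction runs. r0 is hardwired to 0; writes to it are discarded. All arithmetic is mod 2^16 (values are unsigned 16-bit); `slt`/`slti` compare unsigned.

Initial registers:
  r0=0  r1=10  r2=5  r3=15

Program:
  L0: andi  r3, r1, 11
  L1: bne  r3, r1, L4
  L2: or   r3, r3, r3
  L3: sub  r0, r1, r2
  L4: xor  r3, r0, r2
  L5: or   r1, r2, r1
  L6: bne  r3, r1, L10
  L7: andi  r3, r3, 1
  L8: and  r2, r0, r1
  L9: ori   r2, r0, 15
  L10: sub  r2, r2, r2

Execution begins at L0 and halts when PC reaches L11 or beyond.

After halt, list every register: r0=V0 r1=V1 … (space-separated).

[0] andi  r3, r1, 11  →  {r0:0, r1:10, r2:5, r3:10}
[1] bne  r3, r1, L4  →  {r0:0, r1:10, r2:5, r3:10}  ⟨branch fallthrough⟩
[2] or   r3, r3, r3  →  {r0:0, r1:10, r2:5, r3:10}
[3] sub  r0, r1, r2  →  {r0:0, r1:10, r2:5, r3:10}
[4] xor  r3, r0, r2  →  {r0:0, r1:10, r2:5, r3:5}
[5] or   r1, r2, r1  →  {r0:0, r1:15, r2:5, r3:5}
[6] bne  r3, r1, L10  →  {r0:0, r1:15, r2:5, r3:5}  ⟨branch taken⟩
[7] andi  r3, r3, 1  →  {r0:0, r1:15, r2:5, r3:1}
[10] sub  r2, r2, r2  →  {r0:0, r1:15, r2:0, r3:1}

r0=0 r1=15 r2=0 r3=1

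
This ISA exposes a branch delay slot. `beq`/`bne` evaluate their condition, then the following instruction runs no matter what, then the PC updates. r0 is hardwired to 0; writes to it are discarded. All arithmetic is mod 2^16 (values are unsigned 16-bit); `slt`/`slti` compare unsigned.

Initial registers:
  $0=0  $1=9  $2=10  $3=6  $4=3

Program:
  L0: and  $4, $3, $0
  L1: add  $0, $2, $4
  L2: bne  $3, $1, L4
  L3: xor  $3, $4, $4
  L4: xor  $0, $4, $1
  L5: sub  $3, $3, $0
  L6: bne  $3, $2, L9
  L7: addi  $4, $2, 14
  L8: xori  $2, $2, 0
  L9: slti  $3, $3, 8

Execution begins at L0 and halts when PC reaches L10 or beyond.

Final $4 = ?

[0] and  $4, $3, $0  →  {$0:0, $1:9, $2:10, $3:6, $4:0}
[1] add  $0, $2, $4  →  {$0:0, $1:9, $2:10, $3:6, $4:0}
[2] bne  $3, $1, L4  →  {$0:0, $1:9, $2:10, $3:6, $4:0}  ⟨branch taken⟩
[3] xor  $3, $4, $4  →  {$0:0, $1:9, $2:10, $3:0, $4:0}
[4] xor  $0, $4, $1  →  {$0:0, $1:9, $2:10, $3:0, $4:0}
[5] sub  $3, $3, $0  →  {$0:0, $1:9, $2:10, $3:0, $4:0}
[6] bne  $3, $2, L9  →  {$0:0, $1:9, $2:10, $3:0, $4:0}  ⟨branch taken⟩
[7] addi  $4, $2, 14  →  {$0:0, $1:9, $2:10, $3:0, $4:24}
[9] slti  $3, $3, 8  →  {$0:0, $1:9, $2:10, $3:1, $4:24}

24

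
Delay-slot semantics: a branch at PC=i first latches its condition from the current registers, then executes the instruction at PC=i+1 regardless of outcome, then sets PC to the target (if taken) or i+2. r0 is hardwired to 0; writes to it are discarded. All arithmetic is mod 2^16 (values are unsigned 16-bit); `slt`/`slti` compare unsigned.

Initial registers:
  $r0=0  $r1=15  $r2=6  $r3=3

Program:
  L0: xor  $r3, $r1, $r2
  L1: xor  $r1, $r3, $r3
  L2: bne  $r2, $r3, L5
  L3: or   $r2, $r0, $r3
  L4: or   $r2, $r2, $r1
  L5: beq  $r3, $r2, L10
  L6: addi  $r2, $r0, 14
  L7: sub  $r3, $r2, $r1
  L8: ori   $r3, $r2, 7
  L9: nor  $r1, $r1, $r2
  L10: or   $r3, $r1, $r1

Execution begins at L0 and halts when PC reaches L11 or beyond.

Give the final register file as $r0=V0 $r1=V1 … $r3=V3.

$r0=0 $r1=0 $r2=14 $r3=0

[0] xor  $r3, $r1, $r2  →  {$r0:0, $r1:15, $r2:6, $r3:9}
[1] xor  $r1, $r3, $r3  →  {$r0:0, $r1:0, $r2:6, $r3:9}
[2] bne  $r2, $r3, L5  →  {$r0:0, $r1:0, $r2:6, $r3:9}  ⟨branch taken⟩
[3] or   $r2, $r0, $r3  →  {$r0:0, $r1:0, $r2:9, $r3:9}
[5] beq  $r3, $r2, L10  →  {$r0:0, $r1:0, $r2:9, $r3:9}  ⟨branch taken⟩
[6] addi  $r2, $r0, 14  →  {$r0:0, $r1:0, $r2:14, $r3:9}
[10] or   $r3, $r1, $r1  →  {$r0:0, $r1:0, $r2:14, $r3:0}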